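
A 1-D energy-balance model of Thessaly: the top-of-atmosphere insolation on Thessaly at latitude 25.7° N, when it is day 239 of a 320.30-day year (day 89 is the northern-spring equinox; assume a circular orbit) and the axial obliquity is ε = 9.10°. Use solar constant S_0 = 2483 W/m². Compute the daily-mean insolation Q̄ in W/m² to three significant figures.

Solar longitude: L_s = 360° × (239 − 89)/320.30 = 168.592°.
sin δ = sin 9.10° × sin 168.592° = 0.03128, so δ = +1.793°.
cos h₀ = −tan(+25.7°) tan(+1.793°) = -0.0151, h₀ = 1.5859 rad.
Bracket: h₀ sin ϕ sin δ + cos ϕ cos δ sin h₀ = 1.5859×0.43366×0.03128 + 0.90108×0.99951×0.99989 = 0.021513 + 0.900539 = 0.922052.
Q̄ = (S_0/π) × [bracket] = (2483/π) × 0.922052 = 728.8 W/m².

Q̄ ≈ 729 W/m²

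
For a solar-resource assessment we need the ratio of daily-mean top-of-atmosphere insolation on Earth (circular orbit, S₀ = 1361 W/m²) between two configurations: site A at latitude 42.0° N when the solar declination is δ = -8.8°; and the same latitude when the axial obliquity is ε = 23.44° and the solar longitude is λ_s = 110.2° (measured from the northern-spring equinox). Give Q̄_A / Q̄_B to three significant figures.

— Configuration A (φ=+42.0°):
cos H₀ = −tan(+42.0°) tan(-8.800°) = 0.1394, H₀ = 1.4310 rad.
Bracket: H₀ sin φ sin δ + cos φ cos δ sin H₀ = 1.4310×0.66913×-0.15299 + 0.74314×0.98823×0.99024 = -0.146492 + 0.727226 = 0.580734.
Q̄ = (S₀/π) × [bracket] = (1361/π) × 0.580734 = 251.59 W/m².
— Configuration B (φ=+42.0°):
Solar declination: sin δ = sin ε · sin λ_s = sin 23.44° × sin 110.2° = 0.37332, so δ = +21.921°.
cos H₀ = −tan(+42.0°) tan(+21.921°) = -0.3623, H₀ = 1.9416 rad.
Bracket: H₀ sin φ sin δ + cos φ cos δ sin H₀ = 1.9416×0.66913×0.37332 + 0.74314×0.92770×0.93205 = 0.485011 + 0.642566 = 1.127577.
Q̄ = (S₀/π) × [bracket] = (1361/π) × 1.127577 = 488.49 W/m².
Ratio Q̄_A / Q̄_B = 251.59 / 488.49 = 0.5150.

Q̄_A / Q̄_B ≈ 0.515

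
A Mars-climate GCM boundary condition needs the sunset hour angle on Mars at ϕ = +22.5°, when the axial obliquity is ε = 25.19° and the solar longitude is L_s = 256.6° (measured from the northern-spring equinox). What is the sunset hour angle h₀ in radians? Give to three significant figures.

h₀ = 1.38 rad

Solar declination: sin δ = sin ε · sin L_s = sin 25.19° × sin 256.6° = -0.41403, so δ = -24.459°.
cos h₀ = −tan ϕ · tan δ = −tan(+22.5°) × tan(-24.459°) = 0.1884, so h₀ = 1.3813 rad = 79.14°.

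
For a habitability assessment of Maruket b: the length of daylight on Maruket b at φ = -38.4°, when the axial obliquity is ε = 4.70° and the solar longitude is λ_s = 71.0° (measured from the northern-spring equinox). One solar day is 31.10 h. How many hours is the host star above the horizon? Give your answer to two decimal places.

Solar declination: sin δ = sin ε · sin λ_s = sin 4.70° × sin 71.0° = 0.07747, so δ = +4.443°.
cos H₀ = −tan φ · tan δ = −tan(-38.4°) × tan(+4.443°) = 0.0616, so H₀ = 1.5092 rad = 86.47°.
Daylight = 2H₀/(2π) × 31.10 h = (1.5092/π) × 31.10 = 14.94 h.

14.94 h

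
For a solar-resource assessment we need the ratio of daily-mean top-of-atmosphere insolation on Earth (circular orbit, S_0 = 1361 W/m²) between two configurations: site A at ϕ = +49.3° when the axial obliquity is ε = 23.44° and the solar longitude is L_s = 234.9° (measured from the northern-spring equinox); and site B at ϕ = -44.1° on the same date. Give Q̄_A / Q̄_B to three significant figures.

Q̄_A / Q̄_B ≈ 0.260

— Configuration A (ϕ=+49.3°):
Solar declination: sin δ = sin ε · sin L_s = sin 23.44° × sin 234.9° = -0.32545, so δ = -18.993°.
cos h₀ = −tan(+49.3°) tan(-18.993°) = 0.4002, h₀ = 1.1591 rad.
Bracket: h₀ sin ϕ sin δ + cos ϕ cos δ sin h₀ = 1.1591×0.75813×-0.32545 + 0.65210×0.94556×0.91645 = -0.285989 + 0.565083 = 0.279094.
Q̄ = (S_0/π) × [bracket] = (1361/π) × 0.279094 = 120.91 W/m².
— Configuration B (ϕ=-44.1°):
cos h₀ = −tan(-44.1°) tan(-18.993°) = -0.3335, h₀ = 1.9109 rad.
Bracket: h₀ sin ϕ sin δ + cos ϕ cos δ sin h₀ = 1.9109×-0.69591×-0.32545 + 0.71813×0.94556×0.94274 = 0.432788 + 0.640153 = 1.072941.
Q̄ = (S_0/π) × [bracket] = (1361/π) × 1.072941 = 464.82 W/m².
Ratio Q̄_A / Q̄_B = 120.91 / 464.82 = 0.2601.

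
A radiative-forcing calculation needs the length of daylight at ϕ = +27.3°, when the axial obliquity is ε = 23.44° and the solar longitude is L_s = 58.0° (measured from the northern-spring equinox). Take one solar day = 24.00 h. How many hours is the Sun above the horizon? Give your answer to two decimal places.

Solar declination: sin δ = sin ε · sin L_s = sin 23.44° × sin 58.0° = 0.33734, so δ = +19.715°.
cos h₀ = −tan ϕ · tan δ = −tan(+27.3°) × tan(+19.715°) = -0.1850, so h₀ = 1.7568 rad = 100.66°.
Daylight = 2h₀/(2π) × 24.00 h = (1.7568/π) × 24.00 = 13.42 h.

13.42 h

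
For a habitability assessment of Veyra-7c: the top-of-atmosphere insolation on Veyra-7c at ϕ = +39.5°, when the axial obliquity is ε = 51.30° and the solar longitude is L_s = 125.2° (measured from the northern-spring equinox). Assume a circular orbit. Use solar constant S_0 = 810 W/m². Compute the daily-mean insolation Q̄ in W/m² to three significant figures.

Q̄ ≈ 355 W/m²

Solar declination: sin δ = sin ε · sin L_s = sin 51.30° × sin 125.2° = 0.63772, so δ = +39.622°.
cos h₀ = −tan(+39.5°) tan(+39.622°) = -0.6825, h₀ = 2.3220 rad.
Bracket: h₀ sin ϕ sin δ + cos ϕ cos δ sin h₀ = 2.3220×0.63608×0.63772 + 0.77162×0.77026×0.73089 = 0.941898 + 0.434403 = 1.376301.
Q̄ = (S_0/π) × [bracket] = (810/π) × 1.376301 = 354.9 W/m².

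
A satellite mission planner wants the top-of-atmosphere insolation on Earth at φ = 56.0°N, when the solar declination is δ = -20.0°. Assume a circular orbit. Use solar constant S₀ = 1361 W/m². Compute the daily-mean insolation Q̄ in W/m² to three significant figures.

Q̄ ≈ 68.7 W/m²

cos H₀ = −tan(+56.0°) tan(-20.000°) = 0.5396, H₀ = 1.0008 rad.
Bracket: H₀ sin φ sin δ + cos φ cos δ sin H₀ = 1.0008×0.82904×-0.34202 + 0.55919×0.93969×0.84192 = -0.283775 + 0.442400 = 0.158625.
Q̄ = (S₀/π) × [bracket] = (1361/π) × 0.158625 = 68.72 W/m².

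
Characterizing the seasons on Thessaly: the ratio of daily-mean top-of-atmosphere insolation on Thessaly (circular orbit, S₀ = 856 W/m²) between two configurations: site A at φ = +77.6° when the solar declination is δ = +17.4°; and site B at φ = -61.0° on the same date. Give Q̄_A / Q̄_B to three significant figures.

Q̄_A / Q̄_B ≈ 7.17

— Configuration A (φ=+77.6°):
cos H₀ = −tan(+77.6°) tan(+17.400°) = -1.4253 ≤ −1 ⇒ polar day, H₀ = π.
Bracket: H₀ sin φ sin δ + cos φ cos δ sin H₀ = 3.1416×0.97667×0.29904 + 0.21474×0.95424×0.00000 = 0.917546 + 0.000000 = 0.917546.
Q̄ = (S₀/π) × [bracket] = (856/π) × 0.917546 = 250.01 W/m².
— Configuration B (φ=-61.0°):
cos H₀ = −tan(-61.0°) tan(+17.400°) = 0.5654, H₀ = 0.9699 rad.
Bracket: H₀ sin φ sin δ + cos φ cos δ sin H₀ = 0.9699×-0.87462×0.29904 + 0.48481×0.95424×0.82485 = -0.253674 + 0.381596 = 0.127922.
Q̄ = (S₀/π) × [bracket] = (856/π) × 0.127922 = 34.855 W/m².
Ratio Q̄_A / Q̄_B = 250.01 / 34.855 = 7.173.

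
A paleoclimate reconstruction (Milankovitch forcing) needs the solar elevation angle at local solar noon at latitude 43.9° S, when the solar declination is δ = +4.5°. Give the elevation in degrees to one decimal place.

At local noon the hour angle is zero, so the zenith angle equals |ϕ − δ| = |-43.9° − (+4.500°)| = 48.400°.
Elevation = 90° − 48.400° = 41.6°.

41.6°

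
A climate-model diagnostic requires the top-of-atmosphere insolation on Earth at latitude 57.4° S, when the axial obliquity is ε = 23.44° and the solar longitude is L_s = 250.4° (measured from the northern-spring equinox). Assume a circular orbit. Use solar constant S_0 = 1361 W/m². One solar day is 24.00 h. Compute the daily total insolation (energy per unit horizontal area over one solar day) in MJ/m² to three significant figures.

Solar declination: sin δ = sin ε · sin L_s = sin 23.44° × sin 250.4° = -0.37474, so δ = -22.008°.
cos h₀ = −tan(-57.4°) tan(-22.008°) = -0.6320, h₀ = 2.2550 rad.
Bracket: h₀ sin ϕ sin δ + cos ϕ cos δ sin h₀ = 2.2550×-0.84245×-0.37474 + 0.53877×0.92713×0.77495 = 0.711903 + 0.387095 = 1.098998.
Q̄ = (S_0/π) × [bracket] = (1361/π) × 1.098998 = 476.11 W/m².
Daily total = Q̄ × 24.00 h × 3600 s/h = 476.11 × 24.00 × 3600 / 10⁶ = 41.14 MJ/m².

41.1 MJ/m²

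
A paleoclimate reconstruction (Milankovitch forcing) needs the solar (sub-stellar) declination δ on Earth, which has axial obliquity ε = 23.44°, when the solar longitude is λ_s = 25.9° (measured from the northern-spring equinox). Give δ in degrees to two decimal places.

δ = +10.01°

sin δ = sin ε · sin λ_s = sin 23.44° × sin 25.9° = 0.173755.
δ = arcsin(0.173755) = +10.01°.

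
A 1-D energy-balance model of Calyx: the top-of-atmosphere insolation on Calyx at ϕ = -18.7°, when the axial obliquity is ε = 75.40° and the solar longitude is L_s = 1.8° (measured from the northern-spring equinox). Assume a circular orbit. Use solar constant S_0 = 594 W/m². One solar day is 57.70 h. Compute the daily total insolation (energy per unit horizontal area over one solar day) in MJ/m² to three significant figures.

Solar declination: sin δ = sin ε · sin L_s = sin 75.40° × sin 1.8° = 0.03040, so δ = +1.742°.
cos h₀ = −tan(-18.7°) tan(+1.742°) = 0.0103, h₀ = 1.5605 rad.
Bracket: h₀ sin ϕ sin δ + cos ϕ cos δ sin h₀ = 1.5605×-0.32061×0.03040 + 0.94721×0.99954×0.99995 = -0.015209 + 0.946727 = 0.931518.
Q̄ = (S_0/π) × [bracket] = (594/π) × 0.931518 = 176.13 W/m².
Daily total = Q̄ × 57.70 h × 3600 s/h = 176.13 × 57.70 × 3600 / 10⁶ = 36.59 MJ/m².

36.6 MJ/m²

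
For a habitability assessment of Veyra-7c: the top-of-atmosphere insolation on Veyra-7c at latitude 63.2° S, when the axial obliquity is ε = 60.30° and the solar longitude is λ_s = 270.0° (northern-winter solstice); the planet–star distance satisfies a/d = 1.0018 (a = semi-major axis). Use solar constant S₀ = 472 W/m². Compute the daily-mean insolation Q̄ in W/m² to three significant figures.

Solar declination: sin δ = sin ε · sin λ_s = sin 60.30° × sin 270.0° = -0.86863, so δ = -60.300°.
cos H₀ = −tan(-63.2°) tan(-60.300°) = -3.4707 ≤ −1 ⇒ polar day, H₀ = π.
Bracket: H₀ sin φ sin δ + cos φ cos δ sin H₀ = 3.1416×-0.89259×-0.86863 + 0.45088×0.49546×0.00000 = 2.435778 + 0.000000 = 2.435778.
Inverse-square distance factor (a/d)² = 1.0018² = 1.003603.
Q̄ = (S₀/π) × 1.003603 × [bracket] = (472/π) × 1.003603 × 2.435778 = 367.3 W/m².

Q̄ ≈ 367 W/m²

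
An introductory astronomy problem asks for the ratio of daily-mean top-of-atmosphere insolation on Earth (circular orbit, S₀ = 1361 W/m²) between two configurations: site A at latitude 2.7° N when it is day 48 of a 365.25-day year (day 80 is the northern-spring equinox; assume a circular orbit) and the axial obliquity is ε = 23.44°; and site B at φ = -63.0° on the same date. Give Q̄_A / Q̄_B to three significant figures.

— Configuration A (φ=+2.7°):
Solar longitude: λ_s = 360° × (48 − 80)/365.25 = -31.540°, i.e. -31.540° + 360° = 328.460°.
sin δ = sin 23.44° × sin 328.460° = -0.20808, so δ = -12.010°.
cos H₀ = −tan(+2.7°) tan(-12.010°) = 0.0100, H₀ = 1.5608 rad.
Bracket: H₀ sin φ sin δ + cos φ cos δ sin H₀ = 1.5608×0.04711×-0.20808 + 0.99889×0.97811×0.99995 = -0.015300 + 0.976975 = 0.961675.
Q̄ = (S₀/π) × [bracket] = (1361/π) × 0.961675 = 416.62 W/m².
— Configuration B (φ=-63.0°):
cos H₀ = −tan(-63.0°) tan(-12.010°) = -0.4175, H₀ = 2.0015 rad.
Bracket: H₀ sin φ sin δ + cos φ cos δ sin H₀ = 2.0015×-0.89101×-0.20808 + 0.45399×0.97811×0.90867 = 0.371081 + 0.403497 = 0.774578.
Q̄ = (S₀/π) × [bracket] = (1361/π) × 0.774578 = 335.56 W/m².
Ratio Q̄_A / Q̄_B = 416.62 / 335.56 = 1.242.

Q̄_A / Q̄_B ≈ 1.24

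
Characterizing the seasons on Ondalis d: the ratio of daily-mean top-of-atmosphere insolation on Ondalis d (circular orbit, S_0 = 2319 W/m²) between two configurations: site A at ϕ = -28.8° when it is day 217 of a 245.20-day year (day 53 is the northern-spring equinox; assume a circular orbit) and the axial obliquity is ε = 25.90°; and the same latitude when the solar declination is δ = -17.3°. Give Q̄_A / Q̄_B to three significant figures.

— Configuration A (ϕ=-28.8°):
Solar longitude: L_s = 360° × (217 − 53)/245.20 = 240.783°.
sin δ = sin 25.90° × sin 240.783° = -0.38123, so δ = -22.410°.
cos h₀ = −tan(-28.8°) tan(-22.410°) = -0.2267, h₀ = 1.7995 rad.
Bracket: h₀ sin ϕ sin δ + cos ϕ cos δ sin h₀ = 1.7995×-0.48175×-0.38123 + 0.87631×0.92448×0.97396 = 0.330492 + 0.789035 = 1.119527.
Q̄ = (S_0/π) × [bracket] = (2319/π) × 1.119527 = 826.39 W/m².
— Configuration B (ϕ=-28.8°):
cos h₀ = −tan(-28.8°) tan(-17.300°) = -0.1712, h₀ = 1.7429 rad.
Bracket: h₀ sin ϕ sin δ + cos ϕ cos δ sin h₀ = 1.7429×-0.48175×-0.29737 + 0.87631×0.95476×0.98523 = 0.249684 + 0.824308 = 1.073992.
Q̄ = (S_0/π) × [bracket] = (2319/π) × 1.073992 = 792.78 W/m².
Ratio Q̄_A / Q̄_B = 826.39 / 792.78 = 1.042.

Q̄_A / Q̄_B ≈ 1.04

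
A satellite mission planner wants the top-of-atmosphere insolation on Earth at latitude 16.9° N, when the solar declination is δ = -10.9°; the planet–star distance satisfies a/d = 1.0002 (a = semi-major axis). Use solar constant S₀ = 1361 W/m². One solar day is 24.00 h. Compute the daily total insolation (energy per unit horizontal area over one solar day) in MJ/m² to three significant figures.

32.0 MJ/m²

cos H₀ = −tan(+16.9°) tan(-10.900°) = 0.0585, H₀ = 1.5123 rad.
Bracket: H₀ sin φ sin δ + cos φ cos δ sin H₀ = 1.5123×0.29070×-0.18910 + 0.95681×0.98196×0.99829 = -0.083133 + 0.937943 = 0.854810.
Inverse-square distance factor (a/d)² = 1.0002² = 1.000400.
Q̄ = (S₀/π) × 1.000400 × [bracket] = (1361/π) × 1.000400 × 0.854810 = 370.47 W/m².
Daily total = Q̄ × 24.00 h × 3600 s/h = 370.47 × 24.00 × 3600 / 10⁶ = 32.01 MJ/m².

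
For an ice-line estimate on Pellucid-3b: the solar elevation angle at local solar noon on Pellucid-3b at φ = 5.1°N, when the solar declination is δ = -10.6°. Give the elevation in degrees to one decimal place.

At local noon the hour angle is zero, so the zenith angle equals |φ − δ| = |+5.1° − (-10.600°)| = 15.700°.
Elevation = 90° − 15.700° = 74.3°.

74.3°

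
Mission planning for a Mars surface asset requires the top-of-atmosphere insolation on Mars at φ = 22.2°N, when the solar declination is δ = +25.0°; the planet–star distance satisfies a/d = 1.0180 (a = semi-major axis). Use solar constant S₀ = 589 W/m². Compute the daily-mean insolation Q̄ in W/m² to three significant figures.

Q̄ ≈ 215 W/m²

cos H₀ = −tan(+22.2°) tan(+25.000°) = -0.1903, H₀ = 1.7623 rad.
Bracket: H₀ sin φ sin δ + cos φ cos δ sin H₀ = 1.7623×0.37784×0.42262 + 0.92587×0.90631×0.98173 = 0.281409 + 0.823794 = 1.105203.
Inverse-square distance factor (a/d)² = 1.0180² = 1.036324.
Q̄ = (S₀/π) × 1.036324 × [bracket] = (589/π) × 1.036324 × 1.105203 = 214.7 W/m².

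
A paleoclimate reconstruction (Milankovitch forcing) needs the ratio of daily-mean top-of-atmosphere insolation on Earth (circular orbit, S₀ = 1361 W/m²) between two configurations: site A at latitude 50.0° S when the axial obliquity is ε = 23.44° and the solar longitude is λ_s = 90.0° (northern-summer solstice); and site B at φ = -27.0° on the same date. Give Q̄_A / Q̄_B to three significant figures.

Q̄_A / Q̄_B ≈ 0.346

— Configuration A (φ=-50.0°):
Solar declination: sin δ = sin ε · sin λ_s = sin 23.44° × sin 90.0° = 0.39779, so δ = +23.440°.
cos H₀ = −tan(-50.0°) tan(+23.440°) = 0.5167, H₀ = 1.0278 rad.
Bracket: H₀ sin φ sin δ + cos φ cos δ sin H₀ = 1.0278×-0.76604×0.39779 + 0.64279×0.91748×0.85616 = -0.313194 + 0.504918 = 0.191724.
Q̄ = (S₀/π) × [bracket] = (1361/π) × 0.191724 = 83.059 W/m².
— Configuration B (φ=-27.0°):
cos H₀ = −tan(-27.0°) tan(+23.440°) = 0.2209, H₀ = 1.3480 rad.
Bracket: H₀ sin φ sin δ + cos φ cos δ sin H₀ = 1.3480×-0.45399×0.39779 + 0.89101×0.91748×0.97529 = -0.243439 + 0.797284 = 0.553845.
Q̄ = (S₀/π) × [bracket] = (1361/π) × 0.553845 = 239.94 W/m².
Ratio Q̄_A / Q̄_B = 83.059 / 239.94 = 0.3462.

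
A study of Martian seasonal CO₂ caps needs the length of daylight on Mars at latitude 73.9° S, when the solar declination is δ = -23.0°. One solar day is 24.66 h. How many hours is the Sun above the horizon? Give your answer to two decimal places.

Sunrise equation: cos H₀ = −tan φ · tan δ = -1.4706 ≤ −1, so the Sun never sets (polar day) and H₀ = π.
Daylight = 2H₀/(2π) × 24.66 h = (3.1416/π) × 24.66 = 24.66 h.

24.66 h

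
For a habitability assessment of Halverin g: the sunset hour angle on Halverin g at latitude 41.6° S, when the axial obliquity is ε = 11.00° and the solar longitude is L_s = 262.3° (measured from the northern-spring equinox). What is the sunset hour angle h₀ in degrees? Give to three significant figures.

Solar declination: sin δ = sin ε · sin L_s = sin 11.00° × sin 262.3° = -0.18909, so δ = -10.900°.
cos h₀ = −tan ϕ · tan δ = −tan(-41.6°) × tan(-10.900°) = -0.1710, so h₀ = 1.7426 rad = 99.84°.

h₀ = 99.8°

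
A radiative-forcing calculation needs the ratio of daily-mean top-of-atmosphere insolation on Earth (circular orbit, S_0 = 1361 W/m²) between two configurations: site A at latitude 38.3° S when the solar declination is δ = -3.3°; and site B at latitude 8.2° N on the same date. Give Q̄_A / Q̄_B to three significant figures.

— Configuration A (ϕ=-38.3°):
cos h₀ = −tan(-38.3°) tan(-3.300°) = -0.0455, h₀ = 1.6163 rad.
Bracket: h₀ sin ϕ sin δ + cos ϕ cos δ sin h₀ = 1.6163×-0.61978×-0.05756 + 0.78478×0.99834×0.99896 = 0.057661 + 0.782662 = 0.840323.
Q̄ = (S_0/π) × [bracket] = (1361/π) × 0.840323 = 364.04 W/m².
— Configuration B (ϕ=+8.2°):
cos h₀ = −tan(+8.2°) tan(-3.300°) = 0.0083, h₀ = 1.5625 rad.
Bracket: h₀ sin ϕ sin δ + cos ϕ cos δ sin h₀ = 1.5625×0.14263×-0.05756 + 0.98978×0.99834×0.99997 = -0.012828 + 0.988107 = 0.975279.
Q̄ = (S_0/π) × [bracket] = (1361/π) × 0.975279 = 422.51 W/m².
Ratio Q̄_A / Q̄_B = 364.04 / 422.51 = 0.8616.

Q̄_A / Q̄_B ≈ 0.862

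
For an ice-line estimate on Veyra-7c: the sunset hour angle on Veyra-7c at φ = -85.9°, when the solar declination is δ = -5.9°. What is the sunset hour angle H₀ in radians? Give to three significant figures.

Sunrise equation: cos H₀ = −tan φ · tan δ = -1.4417 ≤ −1, so the host star never sets (polar day) and H₀ = π.

H₀ = 3.14 rad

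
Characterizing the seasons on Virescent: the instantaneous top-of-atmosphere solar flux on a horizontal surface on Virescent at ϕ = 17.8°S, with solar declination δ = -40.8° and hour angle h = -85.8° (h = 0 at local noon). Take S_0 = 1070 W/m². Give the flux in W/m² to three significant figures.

cos θ_z = sin ϕ sin δ + cos ϕ cos δ cos h = 0.199748 + 0.052787 = 0.252535.
Flux = S_0 · cos θ_z = 1070 × 0.252535 = 270.2 W/m².

270 W/m²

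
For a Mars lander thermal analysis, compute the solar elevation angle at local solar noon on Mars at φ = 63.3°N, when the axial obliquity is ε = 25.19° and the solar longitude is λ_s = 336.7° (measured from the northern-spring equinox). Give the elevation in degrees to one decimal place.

Solar declination: sin δ = sin ε · sin λ_s = sin 25.19° × sin 336.7° = -0.16835, so δ = -9.692°.
At local noon the hour angle is zero, so the zenith angle equals |φ − δ| = |+63.3° − (-9.692°)| = 72.992°.
Elevation = 90° − 72.992° = 17.0°.

17.0°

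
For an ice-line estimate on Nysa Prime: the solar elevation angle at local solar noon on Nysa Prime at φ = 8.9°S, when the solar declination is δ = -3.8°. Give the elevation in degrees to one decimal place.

84.9°

At local noon the hour angle is zero, so the zenith angle equals |φ − δ| = |-8.9° − (-3.800°)| = 5.100°.
Elevation = 90° − 5.100° = 84.9°.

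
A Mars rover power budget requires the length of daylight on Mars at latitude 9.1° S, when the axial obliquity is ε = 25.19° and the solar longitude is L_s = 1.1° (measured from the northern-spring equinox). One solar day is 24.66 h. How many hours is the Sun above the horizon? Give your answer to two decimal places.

12.32 h

Solar declination: sin δ = sin ε · sin L_s = sin 25.19° × sin 1.1° = 0.00817, so δ = +0.468°.
cos h₀ = −tan ϕ · tan δ = −tan(-9.1°) × tan(+0.468°) = 0.0013, so h₀ = 1.5695 rad = 89.93°.
Daylight = 2h₀/(2π) × 24.66 h = (1.5695/π) × 24.66 = 12.32 h.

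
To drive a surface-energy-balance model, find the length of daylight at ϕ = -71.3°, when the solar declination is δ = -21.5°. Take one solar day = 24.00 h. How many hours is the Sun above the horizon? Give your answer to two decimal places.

Sunrise equation: cos h₀ = −tan ϕ · tan δ = -1.1638 ≤ −1, so the Sun never sets (polar day) and h₀ = π.
Daylight = 2h₀/(2π) × 24.00 h = (3.1416/π) × 24.00 = 24.00 h.

24.00 h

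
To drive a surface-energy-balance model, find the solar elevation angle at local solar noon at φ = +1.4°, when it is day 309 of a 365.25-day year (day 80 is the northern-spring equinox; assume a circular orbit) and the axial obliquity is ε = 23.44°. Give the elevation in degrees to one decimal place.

Solar longitude: λ_s = 360° × (309 − 80)/365.25 = 225.708°.
sin δ = sin 23.44° × sin 225.708° = -0.28474, so δ = -16.543°.
At local noon the hour angle is zero, so the zenith angle equals |φ − δ| = |+1.4° − (-16.543°)| = 17.943°.
Elevation = 90° − 17.943° = 72.1°.

72.1°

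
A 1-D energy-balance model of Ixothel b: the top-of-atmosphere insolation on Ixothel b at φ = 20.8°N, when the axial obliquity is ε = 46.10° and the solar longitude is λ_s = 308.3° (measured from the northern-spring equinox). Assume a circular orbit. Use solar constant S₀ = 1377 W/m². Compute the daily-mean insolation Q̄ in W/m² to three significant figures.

Q̄ ≈ 211 W/m²

Solar declination: sin δ = sin ε · sin λ_s = sin 46.10° × sin 308.3° = -0.56547, so δ = -34.435°.
cos H₀ = −tan(+20.8°) tan(-34.435°) = 0.2604, H₀ = 1.3073 rad.
Bracket: H₀ sin φ sin δ + cos φ cos δ sin H₀ = 1.3073×0.35511×-0.56547 + 0.93483×0.82477×0.96549 = -0.262511 + 0.744412 = 0.481901.
Q̄ = (S₀/π) × [bracket] = (1377/π) × 0.481901 = 211.2 W/m².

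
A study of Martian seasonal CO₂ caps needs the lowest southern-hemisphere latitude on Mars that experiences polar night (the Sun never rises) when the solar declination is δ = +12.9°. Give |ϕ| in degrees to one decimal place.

|ϕ| = 77.1°

Polar night requires cos h₀ = −tan ϕ tan δ ≥ 1, i.e. tan ϕ tan δ ≤ −1.
The boundary is |tan ϕ| · |tan δ| = 1, so |ϕ| = 90° − |δ| = 90° − 12.9° = 77.1° in the southern hemisphere.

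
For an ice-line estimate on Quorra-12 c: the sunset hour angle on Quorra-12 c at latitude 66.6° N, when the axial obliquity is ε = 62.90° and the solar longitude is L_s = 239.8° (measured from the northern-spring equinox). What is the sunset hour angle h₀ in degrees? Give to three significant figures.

h₀ = 0.00°

Solar declination: sin δ = sin ε · sin L_s = sin 62.90° × sin 239.8° = -0.76939, so δ = -50.299°.
cos h₀ = −tan ϕ · tan δ = 2.7834 ≥ 1, so the host star never rises (polar night) and h₀ = 0.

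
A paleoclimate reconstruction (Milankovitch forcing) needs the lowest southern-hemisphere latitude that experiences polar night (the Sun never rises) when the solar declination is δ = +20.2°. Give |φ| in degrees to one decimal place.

Polar night requires cos H₀ = −tan φ tan δ ≥ 1, i.e. tan φ tan δ ≤ −1.
The boundary is |tan φ| · |tan δ| = 1, so |φ| = 90° − |δ| = 90° − 20.2° = 69.8° in the southern hemisphere.

|φ| = 69.8°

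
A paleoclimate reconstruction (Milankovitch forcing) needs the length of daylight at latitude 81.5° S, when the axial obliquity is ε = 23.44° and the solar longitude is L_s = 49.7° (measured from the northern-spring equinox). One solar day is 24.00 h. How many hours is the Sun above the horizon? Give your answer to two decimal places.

Solar declination: sin δ = sin ε · sin L_s = sin 23.44° × sin 49.7° = 0.30338, so δ = +17.661°.
cos h₀ = −tan ϕ · tan δ = 2.1304 ≥ 1, so the Sun never rises (polar night) and h₀ = 0.
Daylight = 2h₀/(2π) × 24.00 h = (0.0000/π) × 24.00 = 0.00 h.

0.00 h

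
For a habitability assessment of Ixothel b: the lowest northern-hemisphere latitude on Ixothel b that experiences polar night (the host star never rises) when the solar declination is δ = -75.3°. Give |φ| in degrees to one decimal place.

|φ| = 14.7°

Polar night requires cos H₀ = −tan φ tan δ ≥ 1, i.e. tan φ tan δ ≤ −1.
The boundary is |tan φ| · |tan δ| = 1, so |φ| = 90° − |δ| = 90° − 75.3° = 14.7° in the northern hemisphere.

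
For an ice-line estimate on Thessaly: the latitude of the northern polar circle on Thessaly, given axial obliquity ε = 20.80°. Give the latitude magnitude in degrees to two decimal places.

69.20°

The polar circle is the lowest latitude that experiences at least one full rotation of continuous daylight at the northern-summer solstice; it lies at |φ| = 90° − ε = 90° − 20.80° = 69.20°.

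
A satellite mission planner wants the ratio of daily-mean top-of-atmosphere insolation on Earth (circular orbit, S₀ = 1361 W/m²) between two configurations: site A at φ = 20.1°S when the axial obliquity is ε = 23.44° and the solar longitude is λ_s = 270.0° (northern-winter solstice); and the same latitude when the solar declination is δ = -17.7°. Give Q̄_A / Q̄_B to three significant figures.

— Configuration A (φ=-20.1°):
Solar declination: sin δ = sin ε · sin λ_s = sin 23.44° × sin 270.0° = -0.39779, so δ = -23.440°.
cos H₀ = −tan(-20.1°) tan(-23.440°) = -0.1587, H₀ = 1.7301 rad.
Bracket: H₀ sin φ sin δ + cos φ cos δ sin H₀ = 1.7301×-0.34366×-0.39779 + 0.93909×0.91748×0.98733 = 0.236512 + 0.850680 = 1.087192.
Q̄ = (S₀/π) × [bracket] = (1361/π) × 1.087192 = 470.99 W/m².
— Configuration B (φ=-20.1°):
cos H₀ = −tan(-20.1°) tan(-17.700°) = -0.1168, H₀ = 1.6879 rad.
Bracket: H₀ sin φ sin δ + cos φ cos δ sin H₀ = 1.6879×-0.34366×-0.30403 + 0.93909×0.95266×0.99316 = 0.176357 + 0.888514 = 1.064871.
Q̄ = (S₀/π) × [bracket] = (1361/π) × 1.064871 = 461.32 W/m².
Ratio Q̄_A / Q̄_B = 470.99 / 461.32 = 1.021.

Q̄_A / Q̄_B ≈ 1.02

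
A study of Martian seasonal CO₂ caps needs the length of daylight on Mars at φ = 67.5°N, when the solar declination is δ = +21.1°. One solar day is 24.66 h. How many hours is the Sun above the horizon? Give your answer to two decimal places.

cos H₀ = −tan φ · tan δ = −tan(+67.5°) × tan(+21.100°) = -0.9316, so H₀ = 2.7695 rad = 158.68°.
Daylight = 2H₀/(2π) × 24.66 h = (2.7695/π) × 24.66 = 21.74 h.

21.74 h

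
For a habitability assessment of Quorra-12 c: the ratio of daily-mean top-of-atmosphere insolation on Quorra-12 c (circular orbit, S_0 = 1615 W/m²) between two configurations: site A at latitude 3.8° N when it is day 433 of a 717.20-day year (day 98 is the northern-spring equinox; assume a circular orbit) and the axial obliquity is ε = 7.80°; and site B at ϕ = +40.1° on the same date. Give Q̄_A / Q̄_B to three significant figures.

Q̄_A / Q̄_B ≈ 1.26

— Configuration A (ϕ=+3.8°):
Solar longitude: L_s = 360° × (433 − 98)/717.20 = 168.154°.
sin δ = sin 7.80° × sin 168.154° = 0.02786, so δ = +1.596°.
cos h₀ = −tan(+3.8°) tan(+1.596°) = -0.0019, h₀ = 1.5726 rad.
Bracket: h₀ sin ϕ sin δ + cos ϕ cos δ sin h₀ = 1.5726×0.06627×0.02786 + 0.99780×0.99961×1.00000 = 0.002903 + 0.997411 = 1.000314.
Q̄ = (S_0/π) × [bracket] = (1615/π) × 1.000314 = 514.23 W/m².
— Configuration B (ϕ=+40.1°):
cos h₀ = −tan(+40.1°) tan(+1.596°) = -0.0235, h₀ = 1.5943 rad.
Bracket: h₀ sin ϕ sin δ + cos ϕ cos δ sin h₀ = 1.5943×0.64412×0.02786 + 0.76492×0.99961×0.99972 = 0.028610 + 0.764408 = 0.793018.
Q̄ = (S_0/π) × [bracket] = (1615/π) × 0.793018 = 407.67 W/m².
Ratio Q̄_A / Q̄_B = 514.23 / 407.67 = 1.261.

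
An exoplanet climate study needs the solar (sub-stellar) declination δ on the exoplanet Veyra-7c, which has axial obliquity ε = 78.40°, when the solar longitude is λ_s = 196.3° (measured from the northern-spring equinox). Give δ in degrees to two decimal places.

δ = -15.96°

sin δ = sin ε · sin λ_s = sin 78.40° × sin 196.3° = -0.274934.
δ = arcsin(-0.274934) = -15.96°.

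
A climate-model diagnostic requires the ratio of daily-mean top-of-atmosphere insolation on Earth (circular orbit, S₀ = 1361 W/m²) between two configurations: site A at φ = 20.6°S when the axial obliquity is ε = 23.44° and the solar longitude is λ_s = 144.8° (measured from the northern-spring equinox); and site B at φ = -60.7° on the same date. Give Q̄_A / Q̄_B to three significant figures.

Q̄_A / Q̄_B ≈ 3.85

— Configuration A (φ=-20.6°):
Solar declination: sin δ = sin ε · sin λ_s = sin 23.44° × sin 144.8° = 0.22930, so δ = +13.256°.
cos H₀ = −tan(-20.6°) tan(+13.256°) = 0.0885, H₀ = 1.4821 rad.
Bracket: H₀ sin φ sin δ + cos φ cos δ sin H₀ = 1.4821×-0.35184×0.22930 + 0.93606×0.97336×0.99607 = -0.119571 + 0.907543 = 0.787972.
Q̄ = (S₀/π) × [bracket] = (1361/π) × 0.787972 = 341.37 W/m².
— Configuration B (φ=-60.7°):
cos H₀ = −tan(-60.7°) tan(+13.256°) = 0.4198, H₀ = 1.1376 rad.
Bracket: H₀ sin φ sin δ + cos φ cos δ sin H₀ = 1.1376×-0.87207×0.22930 + 0.48938×0.97336×0.90762 = -0.227481 + 0.432338 = 0.204857.
Q̄ = (S₀/π) × [bracket] = (1361/π) × 0.204857 = 88.748 W/m².
Ratio Q̄_A / Q̄_B = 341.37 / 88.748 = 3.847.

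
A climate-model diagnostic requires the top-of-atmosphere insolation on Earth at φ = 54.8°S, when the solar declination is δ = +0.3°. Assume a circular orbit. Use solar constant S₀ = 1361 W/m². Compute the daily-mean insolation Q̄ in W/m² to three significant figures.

cos H₀ = −tan(-54.8°) tan(+0.300°) = 0.0074, H₀ = 1.5634 rad.
Bracket: H₀ sin φ sin δ + cos φ cos δ sin H₀ = 1.5634×-0.81714×0.00524 + 0.57643×0.99999×0.99997 = -0.006694 + 0.576407 = 0.569713.
Q̄ = (S₀/π) × [bracket] = (1361/π) × 0.569713 = 246.8 W/m².

Q̄ ≈ 247 W/m²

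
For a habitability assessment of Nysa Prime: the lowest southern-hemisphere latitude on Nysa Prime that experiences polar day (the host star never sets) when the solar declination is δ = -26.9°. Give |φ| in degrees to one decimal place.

Polar day requires cos H₀ = −tan φ tan δ ≤ −1, i.e. tan φ tan δ ≥ 1.
The boundary is |tan φ| · |tan δ| = 1, so |φ| = 90° − |δ| = 90° − 26.9° = 63.1° in the southern hemisphere.

|φ| = 63.1°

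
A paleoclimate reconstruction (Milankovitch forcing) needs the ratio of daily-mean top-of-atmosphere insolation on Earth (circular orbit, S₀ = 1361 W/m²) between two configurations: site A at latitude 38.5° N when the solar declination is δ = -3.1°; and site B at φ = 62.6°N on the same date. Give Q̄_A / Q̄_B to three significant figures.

— Configuration A (φ=+38.5°):
cos H₀ = −tan(+38.5°) tan(-3.100°) = 0.0431, H₀ = 1.5277 rad.
Bracket: H₀ sin φ sin δ + cos φ cos δ sin H₀ = 1.5277×0.62251×-0.05408 + 0.78261×0.99854×0.99907 = -0.051431 + 0.780741 = 0.729310.
Q̄ = (S₀/π) × [bracket] = (1361/π) × 0.729310 = 315.95 W/m².
— Configuration B (φ=+62.6°):
cos H₀ = −tan(+62.6°) tan(-3.100°) = 0.1045, H₀ = 1.4661 rad.
Bracket: H₀ sin φ sin δ + cos φ cos δ sin H₀ = 1.4661×0.88782×-0.05408 + 0.46020×0.99854×0.99453 = -0.070392 + 0.457014 = 0.386622.
Q̄ = (S₀/π) × [bracket] = (1361/π) × 0.386622 = 167.49 W/m².
Ratio Q̄_A / Q̄_B = 315.95 / 167.49 = 1.886.

Q̄_A / Q̄_B ≈ 1.89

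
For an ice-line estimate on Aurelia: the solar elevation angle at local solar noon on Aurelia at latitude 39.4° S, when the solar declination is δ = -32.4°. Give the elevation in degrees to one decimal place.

At local noon the hour angle is zero, so the zenith angle equals |ϕ − δ| = |-39.4° − (-32.400°)| = 7.000°.
Elevation = 90° − 7.000° = 83.0°.

83.0°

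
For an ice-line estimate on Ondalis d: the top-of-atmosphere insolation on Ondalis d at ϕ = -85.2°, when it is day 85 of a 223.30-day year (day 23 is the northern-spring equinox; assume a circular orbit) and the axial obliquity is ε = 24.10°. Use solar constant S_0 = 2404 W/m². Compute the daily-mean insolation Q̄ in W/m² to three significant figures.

Q̄ ≈ 0.00 W/m²

Solar longitude: L_s = 360° × (85 − 23)/223.30 = 99.955°.
sin δ = sin 24.10° × sin 99.955° = 0.40218, so δ = +23.715°.
cos h₀ = −tan(-85.2°) tan(+23.715°) = 5.2312 ≥ 1 ⇒ polar night, h₀ = 0 and Q̄ = 0.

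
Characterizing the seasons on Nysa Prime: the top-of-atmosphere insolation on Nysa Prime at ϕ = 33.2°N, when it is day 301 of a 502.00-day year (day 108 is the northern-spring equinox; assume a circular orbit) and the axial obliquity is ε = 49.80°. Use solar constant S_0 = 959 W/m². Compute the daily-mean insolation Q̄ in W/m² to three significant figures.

Q̄ ≈ 370 W/m²

Solar longitude: L_s = 360° × (301 − 108)/502.00 = 138.406°.
sin δ = sin 49.80° × sin 138.406° = 0.50704, so δ = +30.467°.
cos h₀ = −tan(+33.2°) tan(+30.467°) = -0.3850, h₀ = 1.9660 rad.
Bracket: h₀ sin ϕ sin δ + cos ϕ cos δ sin h₀ = 1.9660×0.54756×0.50704 + 0.83676×0.86192×0.92294 = 0.545830 + 0.665643 = 1.211473.
Q̄ = (S_0/π) × [bracket] = (959/π) × 1.211473 = 369.8 W/m².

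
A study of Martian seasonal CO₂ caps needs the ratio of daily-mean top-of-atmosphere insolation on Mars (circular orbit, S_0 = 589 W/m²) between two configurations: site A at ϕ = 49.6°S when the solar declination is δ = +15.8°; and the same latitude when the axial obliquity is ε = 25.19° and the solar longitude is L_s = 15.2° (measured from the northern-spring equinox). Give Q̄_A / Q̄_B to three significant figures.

— Configuration A (ϕ=-49.6°):
cos h₀ = −tan(-49.6°) tan(+15.800°) = 0.3325, h₀ = 1.2319 rad.
Bracket: h₀ sin ϕ sin δ + cos ϕ cos δ sin h₀ = 1.2319×-0.76154×0.27228 + 0.64812×0.96222×0.94311 = -0.255437 + 0.588155 = 0.332718.
Q̄ = (S_0/π) × [bracket] = (589/π) × 0.332718 = 62.379 W/m².
— Configuration B (ϕ=-49.6°):
Solar declination: sin δ = sin ε · sin L_s = sin 25.19° × sin 15.2° = 0.11159, so δ = +6.407°.
cos h₀ = −tan(-49.6°) tan(+6.407°) = 0.1319, h₀ = 1.4385 rad.
Bracket: h₀ sin ϕ sin δ + cos ϕ cos δ sin h₀ = 1.4385×-0.76154×0.11159 + 0.64812×0.99375×0.99126 = -0.122244 + 0.638440 = 0.516196.
Q̄ = (S_0/π) × [bracket] = (589/π) × 0.516196 = 96.779 W/m².
Ratio Q̄_A / Q̄_B = 62.379 / 96.779 = 0.6446.

Q̄_A / Q̄_B ≈ 0.645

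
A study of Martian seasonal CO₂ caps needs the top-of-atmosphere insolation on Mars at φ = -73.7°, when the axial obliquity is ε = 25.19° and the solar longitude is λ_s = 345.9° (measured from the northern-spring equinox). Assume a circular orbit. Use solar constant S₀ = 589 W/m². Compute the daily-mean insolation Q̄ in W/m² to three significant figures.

Q̄ ≈ 85.0 W/m²

Solar declination: sin δ = sin ε · sin λ_s = sin 25.19° × sin 345.9° = -0.10369, so δ = -5.952°.
cos H₀ = −tan(-73.7°) tan(-5.952°) = -0.3565, H₀ = 1.9353 rad.
Bracket: H₀ sin φ sin δ + cos φ cos δ sin H₀ = 1.9353×-0.95981×-0.10369 + 0.28067×0.99461×0.93429 = 0.192606 + 0.260814 = 0.453420.
Q̄ = (S₀/π) × [bracket] = (589/π) × 0.453420 = 85.01 W/m².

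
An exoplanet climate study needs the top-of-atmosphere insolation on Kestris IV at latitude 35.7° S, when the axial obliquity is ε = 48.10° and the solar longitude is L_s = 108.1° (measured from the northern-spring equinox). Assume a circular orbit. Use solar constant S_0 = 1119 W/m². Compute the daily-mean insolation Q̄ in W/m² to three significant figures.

Q̄ ≈ 29.1 W/m²

Solar declination: sin δ = sin ε · sin L_s = sin 48.10° × sin 108.1° = 0.70748, so δ = +45.030°.
cos h₀ = −tan(-35.7°) tan(+45.030°) = 0.7193, h₀ = 0.7680 rad.
Bracket: h₀ sin ϕ sin δ + cos ϕ cos δ sin h₀ = 0.7680×-0.58354×0.70748 + 0.81208×0.70673×0.69467 = -0.317063 + 0.398686 = 0.081623.
Q̄ = (S_0/π) × [bracket] = (1119/π) × 0.081623 = 29.07 W/m².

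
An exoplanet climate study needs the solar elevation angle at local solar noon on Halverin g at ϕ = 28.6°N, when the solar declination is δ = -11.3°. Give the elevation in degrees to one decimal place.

At local noon the hour angle is zero, so the zenith angle equals |ϕ − δ| = |+28.6° − (-11.300°)| = 39.900°.
Elevation = 90° − 39.900° = 50.1°.

50.1°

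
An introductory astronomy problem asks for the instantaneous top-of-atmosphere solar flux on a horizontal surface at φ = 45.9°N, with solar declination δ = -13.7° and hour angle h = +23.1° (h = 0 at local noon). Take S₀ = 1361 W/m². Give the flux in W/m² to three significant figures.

cos θ_z = sin φ sin δ + cos φ cos δ cos h = -0.170080 + 0.621904 = 0.451824.
Flux = S₀ · cos θ_z = 1361 × 0.451824 = 614.9 W/m².

615 W/m²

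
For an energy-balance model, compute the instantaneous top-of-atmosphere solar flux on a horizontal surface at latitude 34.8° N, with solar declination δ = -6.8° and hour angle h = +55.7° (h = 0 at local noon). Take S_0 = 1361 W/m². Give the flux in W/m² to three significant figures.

533 W/m²

cos θ_z = sin ϕ sin δ + cos ϕ cos δ cos h = -0.067575 + 0.459484 = 0.391909.
Flux = S_0 · cos θ_z = 1361 × 0.391909 = 533.4 W/m².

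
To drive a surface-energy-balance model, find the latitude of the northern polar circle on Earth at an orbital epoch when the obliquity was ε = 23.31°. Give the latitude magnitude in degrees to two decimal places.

The polar circle is the lowest latitude that experiences at least one full rotation of continuous daylight at the northern-summer solstice; it lies at |φ| = 90° − ε = 90° − 23.31° = 66.69°.

66.69°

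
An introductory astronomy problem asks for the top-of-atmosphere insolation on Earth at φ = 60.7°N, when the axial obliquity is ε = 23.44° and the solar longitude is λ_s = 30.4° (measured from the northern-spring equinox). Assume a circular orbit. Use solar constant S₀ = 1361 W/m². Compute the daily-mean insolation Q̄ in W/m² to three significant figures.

Solar declination: sin δ = sin ε · sin λ_s = sin 23.44° × sin 30.4° = 0.20129, so δ = +11.613°.
cos H₀ = −tan(+60.7°) tan(+11.613°) = -0.3662, H₀ = 1.9457 rad.
Bracket: H₀ sin φ sin δ + cos φ cos δ sin H₀ = 1.9457×0.87207×0.20129 + 0.48938×0.97953×0.93054 = 0.341546 + 0.446066 = 0.787612.
Q̄ = (S₀/π) × [bracket] = (1361/π) × 0.787612 = 341.2 W/m².

Q̄ ≈ 341 W/m²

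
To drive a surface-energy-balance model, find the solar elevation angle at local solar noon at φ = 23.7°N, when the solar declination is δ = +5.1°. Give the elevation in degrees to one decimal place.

At local noon the hour angle is zero, so the zenith angle equals |φ − δ| = |+23.7° − (+5.100°)| = 18.600°.
Elevation = 90° − 18.600° = 71.4°.

71.4°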